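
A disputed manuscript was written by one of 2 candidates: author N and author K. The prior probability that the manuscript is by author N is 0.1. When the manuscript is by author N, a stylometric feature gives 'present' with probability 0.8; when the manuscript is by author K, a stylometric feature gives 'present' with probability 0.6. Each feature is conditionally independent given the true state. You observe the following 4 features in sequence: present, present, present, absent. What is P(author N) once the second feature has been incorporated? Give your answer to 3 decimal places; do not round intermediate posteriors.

0.165

After 'present': P(author N) = 0.8·0.1000 / (0.8·0.1000 + 0.6·0.9000) ≈ 0.1290
After 'present': P(author N) = 0.8·0.1290 / (0.8·0.1290 + 0.6·0.8710) ≈ 0.1649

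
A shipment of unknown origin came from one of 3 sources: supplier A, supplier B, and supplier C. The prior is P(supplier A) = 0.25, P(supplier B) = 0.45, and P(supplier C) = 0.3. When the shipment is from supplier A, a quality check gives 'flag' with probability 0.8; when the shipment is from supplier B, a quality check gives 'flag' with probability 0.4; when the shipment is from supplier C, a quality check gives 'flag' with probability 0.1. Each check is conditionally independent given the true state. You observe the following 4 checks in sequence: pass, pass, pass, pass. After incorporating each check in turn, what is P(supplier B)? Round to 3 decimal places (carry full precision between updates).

0.228

Apply Bayes' rule sequentially, carrying P(supplier B) forward.
After 'pass': normaliser = 0.2·0.2500 + 0.6·0.4500 + 0.9·0.3000; P(supplier A) ≈ 0.0847, P(supplier B) ≈ 0.4576, P(supplier C) ≈ 0.4576
After 'pass': normaliser = 0.2·0.0847 + 0.6·0.4576 + 0.9·0.4576; P(supplier A) ≈ 0.0241, P(supplier B) ≈ 0.3904, P(supplier C) ≈ 0.5855
After 'pass': normaliser = 0.2·0.0241 + 0.6·0.3904 + 0.9·0.5855; P(supplier A) ≈ 0.0063, P(supplier B) ≈ 0.3058, P(supplier C) ≈ 0.6880
After 'pass': normaliser = 0.2·0.0063 + 0.6·0.3058 + 0.9·0.6880; P(supplier A) ≈ 0.0016, P(supplier B) ≈ 0.2282, P(supplier C) ≈ 0.7702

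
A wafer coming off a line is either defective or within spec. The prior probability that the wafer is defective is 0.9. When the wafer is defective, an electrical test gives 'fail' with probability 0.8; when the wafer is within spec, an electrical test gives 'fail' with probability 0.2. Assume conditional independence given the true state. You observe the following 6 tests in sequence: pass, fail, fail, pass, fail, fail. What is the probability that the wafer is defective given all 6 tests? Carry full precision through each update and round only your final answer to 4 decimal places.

0.9931

Each posterior becomes the prior for the next update.
After 'pass': P(defective) = 0.2·0.9000 / (0.2·0.9000 + 0.8·0.1000) ≈ 0.6923
After 'fail': P(defective) = 0.8·0.6923 / (0.8·0.6923 + 0.2·0.3077) ≈ 0.9000
After 'fail': P(defective) = 0.8·0.9000 / (0.8·0.9000 + 0.2·0.1000) ≈ 0.9730
After 'pass': P(defective) = 0.2·0.9730 / (0.2·0.9730 + 0.8·0.0270) ≈ 0.9000
After 'fail': P(defective) = 0.8·0.9000 / (0.8·0.9000 + 0.2·0.1000) ≈ 0.9730
After 'fail': P(defective) = 0.8·0.9730 / (0.8·0.9730 + 0.2·0.0270) ≈ 0.9931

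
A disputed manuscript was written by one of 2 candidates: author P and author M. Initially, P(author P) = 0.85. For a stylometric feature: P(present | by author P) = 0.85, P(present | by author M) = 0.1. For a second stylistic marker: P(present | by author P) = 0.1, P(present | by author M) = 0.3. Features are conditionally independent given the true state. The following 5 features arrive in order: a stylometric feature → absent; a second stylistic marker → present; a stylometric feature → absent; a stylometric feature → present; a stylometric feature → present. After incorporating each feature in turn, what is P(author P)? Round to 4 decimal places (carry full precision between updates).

Apply Bayes' rule sequentially, carrying P(author P) forward.
After a stylometric feature='absent': P(author P) = 0.15·0.8500 / (0.15·0.8500 + 0.9·0.1500) ≈ 0.4857
After a second stylistic marker='present': P(author P) = 0.1·0.4857 / (0.1·0.4857 + 0.3·0.5143) ≈ 0.2394
After a stylometric feature='absent': P(author P) = 0.15·0.2394 / (0.15·0.2394 + 0.9·0.7606) ≈ 0.0499
After a stylometric feature='present': P(author P) = 0.85·0.0499 / (0.85·0.0499 + 0.1·0.9501) ≈ 0.3084
After a stylometric feature='present': P(author P) = 0.85·0.3084 / (0.85·0.3084 + 0.1·0.6916) ≈ 0.7913

0.7913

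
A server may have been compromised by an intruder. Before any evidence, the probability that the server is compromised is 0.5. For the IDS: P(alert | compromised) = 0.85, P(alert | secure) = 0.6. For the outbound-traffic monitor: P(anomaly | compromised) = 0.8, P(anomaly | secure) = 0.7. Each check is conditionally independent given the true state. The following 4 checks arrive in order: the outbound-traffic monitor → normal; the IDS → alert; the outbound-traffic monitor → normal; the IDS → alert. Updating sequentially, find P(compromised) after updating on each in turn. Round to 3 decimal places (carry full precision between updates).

Apply Bayes' rule sequentially, carrying P(compromised) forward.
After the outbound-traffic monitor='normal': P(compromised) = 0.2·0.5000 / (0.2·0.5000 + 0.3·0.5000) ≈ 0.4000
After the IDS='alert': P(compromised) = 0.85·0.4000 / (0.85·0.4000 + 0.6·0.6000) ≈ 0.4857
After the outbound-traffic monitor='normal': P(compromised) = 0.2·0.4857 / (0.2·0.4857 + 0.3·0.5143) ≈ 0.3864
After the IDS='alert': P(compromised) = 0.85·0.3864 / (0.85·0.3864 + 0.6·0.6136) ≈ 0.4715

0.471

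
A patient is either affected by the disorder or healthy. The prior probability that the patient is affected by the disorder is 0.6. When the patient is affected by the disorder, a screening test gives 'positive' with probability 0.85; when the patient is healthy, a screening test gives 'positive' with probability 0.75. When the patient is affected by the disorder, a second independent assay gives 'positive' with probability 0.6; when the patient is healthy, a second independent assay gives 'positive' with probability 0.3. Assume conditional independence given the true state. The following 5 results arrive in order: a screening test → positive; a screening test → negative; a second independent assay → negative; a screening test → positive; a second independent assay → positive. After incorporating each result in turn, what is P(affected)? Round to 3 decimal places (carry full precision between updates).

After a screening test='positive': P(affected) = 0.85·0.6000 / (0.85·0.6000 + 0.75·0.4000) ≈ 0.6296
After a screening test='negative': P(affected) = 0.15·0.6296 / (0.15·0.6296 + 0.25·0.3704) ≈ 0.5050
After a second independent assay='negative': P(affected) = 0.4·0.5050 / (0.4·0.5050 + 0.7·0.4950) ≈ 0.3682
After a screening test='positive': P(affected) = 0.85·0.3682 / (0.85·0.3682 + 0.75·0.6318) ≈ 0.3978
After a second independent assay='positive': P(affected) = 0.6·0.3978 / (0.6·0.3978 + 0.3·0.6022) ≈ 0.5692

0.569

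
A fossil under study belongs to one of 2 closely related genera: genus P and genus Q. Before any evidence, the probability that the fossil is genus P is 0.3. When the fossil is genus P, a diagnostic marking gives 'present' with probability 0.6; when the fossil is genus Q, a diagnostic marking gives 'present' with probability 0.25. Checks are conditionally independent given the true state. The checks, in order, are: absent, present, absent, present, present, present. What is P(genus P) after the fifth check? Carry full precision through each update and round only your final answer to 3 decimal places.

0.628

Each posterior becomes the prior for the next update.
After 'absent': P(genus P) = 0.4·0.3000 / (0.4·0.3000 + 0.75·0.7000) ≈ 0.1860
After 'present': P(genus P) = 0.6·0.1860 / (0.6·0.1860 + 0.25·0.8140) ≈ 0.3542
After 'absent': P(genus P) = 0.4·0.3542 / (0.4·0.3542 + 0.75·0.6458) ≈ 0.2263
After 'present': P(genus P) = 0.6·0.2263 / (0.6·0.2263 + 0.25·0.7737) ≈ 0.4125
After 'present': P(genus P) = 0.6·0.4125 / (0.6·0.4125 + 0.25·0.5875) ≈ 0.6276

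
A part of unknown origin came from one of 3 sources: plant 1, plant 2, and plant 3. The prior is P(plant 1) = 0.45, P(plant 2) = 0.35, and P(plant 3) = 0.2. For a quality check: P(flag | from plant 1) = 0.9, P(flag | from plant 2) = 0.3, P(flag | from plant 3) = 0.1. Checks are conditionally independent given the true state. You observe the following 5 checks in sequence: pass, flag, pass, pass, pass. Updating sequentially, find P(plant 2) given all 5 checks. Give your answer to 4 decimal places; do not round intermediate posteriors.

0.6570

Apply Bayes' rule sequentially, carrying P(plant 2) forward.
After 'pass': normaliser = 0.1·0.4500 + 0.7·0.3500 + 0.9·0.2000; P(plant 1) ≈ 0.0957, P(plant 2) ≈ 0.5213, P(plant 3) ≈ 0.3830
After 'flag': normaliser = 0.9·0.0957 + 0.3·0.5213 + 0.1·0.3830; P(plant 1) ≈ 0.3068, P(plant 2) ≈ 0.5568, P(plant 3) ≈ 0.1364
After 'pass': normaliser = 0.1·0.3068 + 0.7·0.5568 + 0.9·0.1364; P(plant 1) ≈ 0.0565, P(plant 2) ≈ 0.7176, P(plant 3) ≈ 0.2259
After 'pass': normaliser = 0.1·0.0565 + 0.7·0.7176 + 0.9·0.2259; P(plant 1) ≈ 0.0079, P(plant 2) ≈ 0.7062, P(plant 3) ≈ 0.2859
After 'pass': normaliser = 0.1·0.0079 + 0.7·0.7062 + 0.9·0.2859; P(plant 1) ≈ 0.0011, P(plant 2) ≈ 0.6570, P(plant 3) ≈ 0.3420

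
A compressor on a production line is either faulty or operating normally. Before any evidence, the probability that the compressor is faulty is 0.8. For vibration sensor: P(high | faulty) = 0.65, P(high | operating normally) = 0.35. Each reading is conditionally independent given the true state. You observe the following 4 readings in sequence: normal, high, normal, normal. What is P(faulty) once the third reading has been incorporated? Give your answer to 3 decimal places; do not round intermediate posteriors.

Apply Bayes' rule sequentially, carrying P(faulty) forward.
After 'normal': P(faulty) = 0.35·0.8000 / (0.35·0.8000 + 0.65·0.2000) ≈ 0.6829
After 'high': P(faulty) = 0.65·0.6829 / (0.65·0.6829 + 0.35·0.3171) ≈ 0.8000
After 'normal': P(faulty) = 0.35·0.8000 / (0.35·0.8000 + 0.65·0.2000) ≈ 0.6829

0.683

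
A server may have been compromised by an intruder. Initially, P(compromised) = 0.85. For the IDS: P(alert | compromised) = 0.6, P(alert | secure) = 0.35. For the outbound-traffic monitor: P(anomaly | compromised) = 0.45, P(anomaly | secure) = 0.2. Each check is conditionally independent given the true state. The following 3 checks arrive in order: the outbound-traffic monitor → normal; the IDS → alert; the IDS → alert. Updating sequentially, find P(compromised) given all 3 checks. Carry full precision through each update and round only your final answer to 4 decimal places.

After the outbound-traffic monitor='normal': P(compromised) = 0.55·0.8500 / (0.55·0.8500 + 0.8·0.1500) ≈ 0.7957
After the IDS='alert': P(compromised) = 0.6·0.7957 / (0.6·0.7957 + 0.35·0.2043) ≈ 0.8698
After the IDS='alert': P(compromised) = 0.6·0.8698 / (0.6·0.8698 + 0.35·0.1302) ≈ 0.9197

0.9197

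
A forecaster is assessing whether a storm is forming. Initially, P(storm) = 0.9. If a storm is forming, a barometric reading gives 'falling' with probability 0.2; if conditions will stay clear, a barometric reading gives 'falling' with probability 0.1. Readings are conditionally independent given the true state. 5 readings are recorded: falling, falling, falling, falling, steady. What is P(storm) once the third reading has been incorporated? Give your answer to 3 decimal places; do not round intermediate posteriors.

0.986

After 'falling': P(storm) = 0.2·0.9000 / (0.2·0.9000 + 0.1·0.1000) ≈ 0.9474
After 'falling': P(storm) = 0.2·0.9474 / (0.2·0.9474 + 0.1·0.0526) ≈ 0.9730
After 'falling': P(storm) = 0.2·0.9730 / (0.2·0.9730 + 0.1·0.0270) ≈ 0.9863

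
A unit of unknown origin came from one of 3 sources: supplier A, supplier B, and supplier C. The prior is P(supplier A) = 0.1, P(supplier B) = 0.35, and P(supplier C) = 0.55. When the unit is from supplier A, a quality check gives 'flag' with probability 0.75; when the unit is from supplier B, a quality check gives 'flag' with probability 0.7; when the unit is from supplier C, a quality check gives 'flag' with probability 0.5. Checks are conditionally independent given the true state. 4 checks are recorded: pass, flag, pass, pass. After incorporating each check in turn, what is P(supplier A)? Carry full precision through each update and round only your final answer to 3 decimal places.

0.028

After 'pass': normaliser = 0.25·0.1000 + 0.3·0.3500 + 0.5·0.5500; P(supplier A) ≈ 0.0617, P(supplier B) ≈ 0.2593, P(supplier C) ≈ 0.6790
After 'flag': normaliser = 0.75·0.0617 + 0.7·0.2593 + 0.5·0.6790; P(supplier A) ≈ 0.0816, P(supplier B) ≈ 0.3199, P(supplier C) ≈ 0.5985
After 'pass': normaliser = 0.25·0.0816 + 0.3·0.3199 + 0.5·0.5985; P(supplier A) ≈ 0.0491, P(supplier B) ≈ 0.2309, P(supplier C) ≈ 0.7200
After 'pass': normaliser = 0.25·0.0491 + 0.3·0.2309 + 0.5·0.7200; P(supplier A) ≈ 0.0278, P(supplier B) ≈ 0.1569, P(supplier C) ≈ 0.8153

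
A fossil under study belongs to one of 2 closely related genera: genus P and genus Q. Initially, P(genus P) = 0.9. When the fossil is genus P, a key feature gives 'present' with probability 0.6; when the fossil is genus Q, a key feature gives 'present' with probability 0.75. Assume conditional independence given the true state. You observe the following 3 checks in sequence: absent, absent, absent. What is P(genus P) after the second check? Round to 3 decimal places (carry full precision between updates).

After 'absent': P(genus P) = 0.4·0.9000 / (0.4·0.9000 + 0.25·0.1000) ≈ 0.9351
After 'absent': P(genus P) = 0.4·0.9351 / (0.4·0.9351 + 0.25·0.0649) ≈ 0.9584

0.958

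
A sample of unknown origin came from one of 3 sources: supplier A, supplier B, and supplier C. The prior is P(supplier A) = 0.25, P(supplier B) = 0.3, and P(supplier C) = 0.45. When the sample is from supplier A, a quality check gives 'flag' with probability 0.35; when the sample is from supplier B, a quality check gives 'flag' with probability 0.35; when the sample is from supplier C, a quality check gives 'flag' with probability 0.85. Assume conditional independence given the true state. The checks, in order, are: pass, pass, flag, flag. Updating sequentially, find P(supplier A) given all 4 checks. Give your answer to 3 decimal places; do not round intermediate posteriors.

After 'pass': normaliser = 0.65·0.2500 + 0.65·0.3000 + 0.15·0.4500; P(supplier A) ≈ 0.3824, P(supplier B) ≈ 0.4588, P(supplier C) ≈ 0.1588
After 'pass': normaliser = 0.65·0.3824 + 0.65·0.4588 + 0.15·0.1588; P(supplier A) ≈ 0.4356, P(supplier B) ≈ 0.5227, P(supplier C) ≈ 0.0418
After 'flag': normaliser = 0.35·0.4356 + 0.35·0.5227 + 0.85·0.0418; P(supplier A) ≈ 0.4110, P(supplier B) ≈ 0.4933, P(supplier C) ≈ 0.0957
After 'flag': normaliser = 0.35·0.4110 + 0.35·0.4933 + 0.85·0.0957; P(supplier A) ≈ 0.3616, P(supplier B) ≈ 0.4339, P(supplier C) ≈ 0.2044

0.362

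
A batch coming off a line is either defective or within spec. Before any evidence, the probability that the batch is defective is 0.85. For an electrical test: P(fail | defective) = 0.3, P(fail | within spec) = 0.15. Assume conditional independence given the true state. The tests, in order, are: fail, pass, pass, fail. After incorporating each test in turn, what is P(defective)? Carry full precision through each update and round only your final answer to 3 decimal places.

0.939

After 'fail': P(defective) = 0.3·0.8500 / (0.3·0.8500 + 0.15·0.1500) ≈ 0.9189
After 'pass': P(defective) = 0.7·0.9189 / (0.7·0.9189 + 0.85·0.0811) ≈ 0.9032
After 'pass': P(defective) = 0.7·0.9032 / (0.7·0.9032 + 0.85·0.0968) ≈ 0.8849
After 'fail': P(defective) = 0.3·0.8849 / (0.3·0.8849 + 0.15·0.1151) ≈ 0.9389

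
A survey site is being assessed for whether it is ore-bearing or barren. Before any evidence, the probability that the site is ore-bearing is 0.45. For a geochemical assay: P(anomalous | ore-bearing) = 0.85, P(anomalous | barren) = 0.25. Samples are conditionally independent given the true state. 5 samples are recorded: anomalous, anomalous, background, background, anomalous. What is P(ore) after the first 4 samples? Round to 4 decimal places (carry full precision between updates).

0.2745

After 'anomalous': P(ore) = 0.85·0.4500 / (0.85·0.4500 + 0.25·0.5500) ≈ 0.7356
After 'anomalous': P(ore) = 0.85·0.7356 / (0.85·0.7356 + 0.25·0.2644) ≈ 0.9044
After 'background': P(ore) = 0.15·0.9044 / (0.15·0.9044 + 0.75·0.0956) ≈ 0.6542
After 'background': P(ore) = 0.15·0.6542 / (0.15·0.6542 + 0.75·0.3458) ≈ 0.2745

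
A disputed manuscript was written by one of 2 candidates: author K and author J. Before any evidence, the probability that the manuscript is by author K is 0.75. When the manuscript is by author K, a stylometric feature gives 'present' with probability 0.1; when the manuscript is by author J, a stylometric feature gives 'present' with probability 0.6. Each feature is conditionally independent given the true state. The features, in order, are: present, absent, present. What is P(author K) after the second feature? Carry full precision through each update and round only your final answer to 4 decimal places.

0.5294

After 'present': P(author K) = 0.1·0.7500 / (0.1·0.7500 + 0.6·0.2500) ≈ 0.3333
After 'absent': P(author K) = 0.9·0.3333 / (0.9·0.3333 + 0.4·0.6667) ≈ 0.5294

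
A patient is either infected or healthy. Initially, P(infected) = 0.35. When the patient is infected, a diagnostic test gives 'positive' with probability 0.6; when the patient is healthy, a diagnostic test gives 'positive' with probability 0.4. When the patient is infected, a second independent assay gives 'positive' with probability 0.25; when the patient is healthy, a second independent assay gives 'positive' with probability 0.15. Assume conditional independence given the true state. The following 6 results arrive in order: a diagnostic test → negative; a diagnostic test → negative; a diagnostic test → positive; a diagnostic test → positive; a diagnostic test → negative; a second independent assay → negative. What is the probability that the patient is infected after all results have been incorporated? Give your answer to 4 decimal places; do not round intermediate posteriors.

0.2405

After a diagnostic test='negative': P(infected) = 0.4·0.3500 / (0.4·0.3500 + 0.6·0.6500) ≈ 0.2642
After a diagnostic test='negative': P(infected) = 0.4·0.2642 / (0.4·0.2642 + 0.6·0.7358) ≈ 0.1931
After a diagnostic test='positive': P(infected) = 0.6·0.1931 / (0.6·0.1931 + 0.4·0.8069) ≈ 0.2642
After a diagnostic test='positive': P(infected) = 0.6·0.2642 / (0.6·0.2642 + 0.4·0.7358) ≈ 0.3500
After a diagnostic test='negative': P(infected) = 0.4·0.3500 / (0.4·0.3500 + 0.6·0.6500) ≈ 0.2642
After a second independent assay='negative': P(infected) = 0.75·0.2642 / (0.75·0.2642 + 0.85·0.7358) ≈ 0.2405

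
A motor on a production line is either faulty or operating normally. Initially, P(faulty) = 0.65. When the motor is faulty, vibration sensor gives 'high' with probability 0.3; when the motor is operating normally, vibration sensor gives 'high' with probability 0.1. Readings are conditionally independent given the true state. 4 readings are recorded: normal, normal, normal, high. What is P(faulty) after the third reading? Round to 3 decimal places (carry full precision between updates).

0.466

After 'normal': P(faulty) = 0.7·0.6500 / (0.7·0.6500 + 0.9·0.3500) ≈ 0.5909
After 'normal': P(faulty) = 0.7·0.5909 / (0.7·0.5909 + 0.9·0.4091) ≈ 0.5291
After 'normal': P(faulty) = 0.7·0.5291 / (0.7·0.5291 + 0.9·0.4709) ≈ 0.4663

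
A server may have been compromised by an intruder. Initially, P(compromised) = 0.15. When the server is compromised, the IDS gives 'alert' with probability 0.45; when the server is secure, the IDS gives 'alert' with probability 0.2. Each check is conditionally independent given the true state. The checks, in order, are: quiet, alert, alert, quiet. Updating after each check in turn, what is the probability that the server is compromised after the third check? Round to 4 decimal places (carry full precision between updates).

After 'quiet': P(compromised) = 0.55·0.1500 / (0.55·0.1500 + 0.8·0.8500) ≈ 0.1082
After 'alert': P(compromised) = 0.45·0.1082 / (0.45·0.1082 + 0.2·0.8918) ≈ 0.2144
After 'alert': P(compromised) = 0.45·0.2144 / (0.45·0.2144 + 0.2·0.7856) ≈ 0.3805

0.3805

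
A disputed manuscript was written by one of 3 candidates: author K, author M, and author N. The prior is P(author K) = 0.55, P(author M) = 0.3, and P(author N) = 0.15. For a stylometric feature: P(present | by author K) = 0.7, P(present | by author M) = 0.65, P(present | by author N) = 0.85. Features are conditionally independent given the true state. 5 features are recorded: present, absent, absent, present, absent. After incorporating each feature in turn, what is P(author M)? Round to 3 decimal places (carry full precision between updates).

0.416

After 'present': normaliser = 0.7·0.5500 + 0.65·0.3000 + 0.85·0.1500; P(author K) ≈ 0.5442, P(author M) ≈ 0.2756, P(author N) ≈ 0.1802
After 'absent': normaliser = 0.3·0.5442 + 0.35·0.2756 + 0.15·0.1802; P(author K) ≈ 0.5693, P(author M) ≈ 0.3364, P(author N) ≈ 0.0943
After 'absent': normaliser = 0.3·0.5693 + 0.35·0.3364 + 0.15·0.0943; P(author K) ≈ 0.5643, P(author M) ≈ 0.3890, P(author N) ≈ 0.0467
After 'present': normaliser = 0.7·0.5643 + 0.65·0.3890 + 0.85·0.0467; P(author K) ≈ 0.5745, P(author M) ≈ 0.3678, P(author N) ≈ 0.0578
After 'absent': normaliser = 0.3·0.5745 + 0.35·0.3678 + 0.15·0.0578; P(author K) ≈ 0.5564, P(author M) ≈ 0.4156, P(author N) ≈ 0.0280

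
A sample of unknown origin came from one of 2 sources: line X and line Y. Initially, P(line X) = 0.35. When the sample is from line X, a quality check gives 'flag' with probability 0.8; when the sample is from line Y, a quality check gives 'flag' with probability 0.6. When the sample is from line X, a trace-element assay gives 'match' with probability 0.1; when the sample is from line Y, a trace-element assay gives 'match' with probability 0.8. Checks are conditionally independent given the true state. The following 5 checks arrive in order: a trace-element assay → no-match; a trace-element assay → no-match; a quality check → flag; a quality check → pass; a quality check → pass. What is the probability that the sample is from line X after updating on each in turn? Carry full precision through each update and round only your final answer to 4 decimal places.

After a trace-element assay='no-match': P(line X) = 0.9·0.3500 / (0.9·0.3500 + 0.2·0.6500) ≈ 0.7079
After a trace-element assay='no-match': P(line X) = 0.9·0.7079 / (0.9·0.7079 + 0.2·0.2921) ≈ 0.9160
After a quality check='flag': P(line X) = 0.8·0.9160 / (0.8·0.9160 + 0.6·0.0840) ≈ 0.9356
After a quality check='pass': P(line X) = 0.2·0.9356 / (0.2·0.9356 + 0.4·0.0644) ≈ 0.8791
After a quality check='pass': P(line X) = 0.2·0.8791 / (0.2·0.8791 + 0.4·0.1209) ≈ 0.7842

0.7842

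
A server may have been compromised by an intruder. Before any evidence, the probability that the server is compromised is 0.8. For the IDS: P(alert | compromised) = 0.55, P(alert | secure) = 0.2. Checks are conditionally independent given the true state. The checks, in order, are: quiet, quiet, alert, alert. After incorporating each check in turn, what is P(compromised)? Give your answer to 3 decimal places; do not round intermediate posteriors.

After 'quiet': P(compromised) = 0.45·0.8000 / (0.45·0.8000 + 0.8·0.2000) ≈ 0.6923
After 'quiet': P(compromised) = 0.45·0.6923 / (0.45·0.6923 + 0.8·0.3077) ≈ 0.5586
After 'alert': P(compromised) = 0.55·0.5586 / (0.55·0.5586 + 0.2·0.4414) ≈ 0.7768
After 'alert': P(compromised) = 0.55·0.7768 / (0.55·0.7768 + 0.2·0.2232) ≈ 0.9054

0.905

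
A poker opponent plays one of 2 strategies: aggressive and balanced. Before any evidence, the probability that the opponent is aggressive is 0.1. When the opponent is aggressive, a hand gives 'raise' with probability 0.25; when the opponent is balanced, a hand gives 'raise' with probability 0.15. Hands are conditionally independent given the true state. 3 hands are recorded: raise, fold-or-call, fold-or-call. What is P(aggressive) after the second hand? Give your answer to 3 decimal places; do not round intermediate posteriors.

0.140

After 'raise': P(aggressive) = 0.25·0.1000 / (0.25·0.1000 + 0.15·0.9000) ≈ 0.1562
After 'fold-or-call': P(aggressive) = 0.75·0.1562 / (0.75·0.1562 + 0.85·0.8438) ≈ 0.1404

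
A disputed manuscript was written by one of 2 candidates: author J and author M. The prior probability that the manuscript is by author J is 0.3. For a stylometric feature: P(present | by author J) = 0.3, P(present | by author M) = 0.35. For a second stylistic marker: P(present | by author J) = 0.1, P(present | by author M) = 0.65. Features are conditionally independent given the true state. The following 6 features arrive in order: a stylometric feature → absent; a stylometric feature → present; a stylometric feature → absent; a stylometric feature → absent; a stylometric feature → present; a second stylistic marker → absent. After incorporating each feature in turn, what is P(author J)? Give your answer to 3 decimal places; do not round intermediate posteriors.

0.503

After a stylometric feature='absent': P(author J) = 0.7·0.3000 / (0.7·0.3000 + 0.65·0.7000) ≈ 0.3158
After a stylometric feature='present': P(author J) = 0.3·0.3158 / (0.3·0.3158 + 0.35·0.6842) ≈ 0.2835
After a stylometric feature='absent': P(author J) = 0.7·0.2835 / (0.7·0.2835 + 0.65·0.7165) ≈ 0.2988
After a stylometric feature='absent': P(author J) = 0.7·0.2988 / (0.7·0.2988 + 0.65·0.7012) ≈ 0.3145
After a stylometric feature='present': P(author J) = 0.3·0.3145 / (0.3·0.3145 + 0.35·0.6855) ≈ 0.2823
After a second stylistic marker='absent': P(author J) = 0.9·0.2823 / (0.9·0.2823 + 0.35·0.7177) ≈ 0.5028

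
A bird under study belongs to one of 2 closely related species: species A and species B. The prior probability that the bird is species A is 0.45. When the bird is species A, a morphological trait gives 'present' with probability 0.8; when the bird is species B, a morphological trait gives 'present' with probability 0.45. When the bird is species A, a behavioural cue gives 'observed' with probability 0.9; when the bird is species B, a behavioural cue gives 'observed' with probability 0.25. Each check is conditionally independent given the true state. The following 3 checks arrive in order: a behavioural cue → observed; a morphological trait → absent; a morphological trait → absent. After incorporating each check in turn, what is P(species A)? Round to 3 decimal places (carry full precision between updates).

0.280

After a behavioural cue='observed': P(species A) = 0.9·0.4500 / (0.9·0.4500 + 0.25·0.5500) ≈ 0.7465
After a morphological trait='absent': P(species A) = 0.2·0.7465 / (0.2·0.7465 + 0.55·0.2535) ≈ 0.5172
After a morphological trait='absent': P(species A) = 0.2·0.5172 / (0.2·0.5172 + 0.55·0.4828) ≈ 0.2803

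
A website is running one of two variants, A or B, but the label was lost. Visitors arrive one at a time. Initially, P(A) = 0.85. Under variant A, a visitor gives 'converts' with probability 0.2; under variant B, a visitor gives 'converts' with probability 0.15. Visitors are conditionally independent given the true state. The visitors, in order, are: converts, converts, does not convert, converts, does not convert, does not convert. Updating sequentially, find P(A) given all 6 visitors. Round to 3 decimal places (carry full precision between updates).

0.918

Each posterior becomes the prior for the next update.
After 'converts': P(A) = 0.2·0.8500 / (0.2·0.8500 + 0.15·0.1500) ≈ 0.8831
After 'converts': P(A) = 0.2·0.8831 / (0.2·0.8831 + 0.15·0.1169) ≈ 0.9097
After 'does not convert': P(A) = 0.8·0.9097 / (0.8·0.9097 + 0.85·0.0903) ≈ 0.9046
After 'converts': P(A) = 0.2·0.9046 / (0.2·0.9046 + 0.15·0.0954) ≈ 0.9267
After 'does not convert': P(A) = 0.8·0.9267 / (0.8·0.9267 + 0.85·0.0733) ≈ 0.9225
After 'does not convert': P(A) = 0.8·0.9225 / (0.8·0.9225 + 0.85·0.0775) ≈ 0.9180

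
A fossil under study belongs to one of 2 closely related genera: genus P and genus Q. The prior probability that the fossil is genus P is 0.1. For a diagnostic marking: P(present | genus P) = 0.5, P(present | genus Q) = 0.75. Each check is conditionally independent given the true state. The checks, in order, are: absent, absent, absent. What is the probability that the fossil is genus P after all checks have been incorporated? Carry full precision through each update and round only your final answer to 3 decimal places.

0.471

After 'absent': P(genus P) = 0.5·0.1000 / (0.5·0.1000 + 0.25·0.9000) ≈ 0.1818
After 'absent': P(genus P) = 0.5·0.1818 / (0.5·0.1818 + 0.25·0.8182) ≈ 0.3077
After 'absent': P(genus P) = 0.5·0.3077 / (0.5·0.3077 + 0.25·0.6923) ≈ 0.4706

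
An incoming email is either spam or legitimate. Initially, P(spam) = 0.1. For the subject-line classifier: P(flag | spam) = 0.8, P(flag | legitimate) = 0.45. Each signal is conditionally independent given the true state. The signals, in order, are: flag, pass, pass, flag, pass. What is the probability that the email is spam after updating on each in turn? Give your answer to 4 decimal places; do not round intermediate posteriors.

Apply Bayes' rule sequentially, carrying P(spam) forward.
After 'flag': P(spam) = 0.8·0.1000 / (0.8·0.1000 + 0.45·0.9000) ≈ 0.1649
After 'pass': P(spam) = 0.2·0.1649 / (0.2·0.1649 + 0.55·0.8351) ≈ 0.0670
After 'pass': P(spam) = 0.2·0.0670 / (0.2·0.0670 + 0.55·0.9330) ≈ 0.0255
After 'flag': P(spam) = 0.8·0.0255 / (0.8·0.0255 + 0.45·0.9745) ≈ 0.0444
After 'pass': P(spam) = 0.2·0.0444 / (0.2·0.0444 + 0.55·0.9556) ≈ 0.0166

0.0166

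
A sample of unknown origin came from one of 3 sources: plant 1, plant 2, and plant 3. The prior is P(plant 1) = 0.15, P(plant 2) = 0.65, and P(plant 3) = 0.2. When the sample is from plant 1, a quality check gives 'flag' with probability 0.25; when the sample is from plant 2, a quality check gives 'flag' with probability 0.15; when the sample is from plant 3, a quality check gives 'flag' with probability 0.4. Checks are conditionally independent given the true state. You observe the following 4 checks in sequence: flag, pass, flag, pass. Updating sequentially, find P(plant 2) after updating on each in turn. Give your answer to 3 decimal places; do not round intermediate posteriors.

0.386

After 'flag': normaliser = 0.25·0.1500 + 0.15·0.6500 + 0.4·0.2000; P(plant 1) ≈ 0.1744, P(plant 2) ≈ 0.4535, P(plant 3) ≈ 0.3721
After 'pass': normaliser = 0.75·0.1744 + 0.85·0.4535 + 0.6·0.3721; P(plant 1) ≈ 0.1769, P(plant 2) ≈ 0.5212, P(plant 3) ≈ 0.3019
After 'flag': normaliser = 0.25·0.1769 + 0.15·0.5212 + 0.4·0.3019; P(plant 1) ≈ 0.1819, P(plant 2) ≈ 0.3215, P(plant 3) ≈ 0.4966
After 'pass': normaliser = 0.75·0.1819 + 0.85·0.3215 + 0.6·0.4966; P(plant 1) ≈ 0.1927, P(plant 2) ≈ 0.3862, P(plant 3) ≈ 0.4211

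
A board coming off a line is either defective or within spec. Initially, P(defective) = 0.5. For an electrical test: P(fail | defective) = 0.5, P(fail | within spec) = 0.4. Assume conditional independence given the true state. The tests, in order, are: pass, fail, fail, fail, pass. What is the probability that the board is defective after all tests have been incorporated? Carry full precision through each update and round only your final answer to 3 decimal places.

After 'pass': P(defective) = 0.5·0.5000 / (0.5·0.5000 + 0.6·0.5000) ≈ 0.4545
After 'fail': P(defective) = 0.5·0.4545 / (0.5·0.4545 + 0.4·0.5455) ≈ 0.5102
After 'fail': P(defective) = 0.5·0.5102 / (0.5·0.5102 + 0.4·0.4898) ≈ 0.5656
After 'fail': P(defective) = 0.5·0.5656 / (0.5·0.5656 + 0.4·0.4344) ≈ 0.6194
After 'pass': P(defective) = 0.5·0.6194 / (0.5·0.6194 + 0.6·0.3806) ≈ 0.5756

0.576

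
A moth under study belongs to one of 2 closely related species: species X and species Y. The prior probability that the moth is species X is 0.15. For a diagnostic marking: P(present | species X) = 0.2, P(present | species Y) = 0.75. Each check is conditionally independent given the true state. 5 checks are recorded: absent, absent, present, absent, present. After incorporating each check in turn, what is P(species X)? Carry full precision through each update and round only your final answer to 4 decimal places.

Apply Bayes' rule sequentially, carrying P(species X) forward.
After 'absent': P(species X) = 0.8·0.1500 / (0.8·0.1500 + 0.25·0.8500) ≈ 0.3609
After 'absent': P(species X) = 0.8·0.3609 / (0.8·0.3609 + 0.25·0.6391) ≈ 0.6438
After 'present': P(species X) = 0.2·0.6438 / (0.2·0.6438 + 0.75·0.3562) ≈ 0.3252
After 'absent': P(species X) = 0.8·0.3252 / (0.8·0.3252 + 0.25·0.6748) ≈ 0.6066
After 'present': P(species X) = 0.2·0.6066 / (0.2·0.6066 + 0.75·0.3934) ≈ 0.2914

0.2914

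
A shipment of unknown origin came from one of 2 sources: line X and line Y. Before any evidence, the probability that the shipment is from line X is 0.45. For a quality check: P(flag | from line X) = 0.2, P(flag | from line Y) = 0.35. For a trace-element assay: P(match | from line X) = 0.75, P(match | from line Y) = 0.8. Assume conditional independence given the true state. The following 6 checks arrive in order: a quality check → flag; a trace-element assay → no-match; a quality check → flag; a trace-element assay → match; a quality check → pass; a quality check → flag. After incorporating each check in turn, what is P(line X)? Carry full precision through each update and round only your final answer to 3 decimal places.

After a quality check='flag': P(line X) = 0.2·0.4500 / (0.2·0.4500 + 0.35·0.5500) ≈ 0.3186
After a trace-element assay='no-match': P(line X) = 0.25·0.3186 / (0.25·0.3186 + 0.2·0.6814) ≈ 0.3689
After a quality check='flag': P(line X) = 0.2·0.3689 / (0.2·0.3689 + 0.35·0.6311) ≈ 0.2503
After a trace-element assay='match': P(line X) = 0.75·0.2503 / (0.75·0.2503 + 0.8·0.7497) ≈ 0.2384
After a quality check='pass': P(line X) = 0.8·0.2384 / (0.8·0.2384 + 0.65·0.7616) ≈ 0.2781
After a quality check='flag': P(line X) = 0.2·0.2781 / (0.2·0.2781 + 0.35·0.7219) ≈ 0.1805

0.180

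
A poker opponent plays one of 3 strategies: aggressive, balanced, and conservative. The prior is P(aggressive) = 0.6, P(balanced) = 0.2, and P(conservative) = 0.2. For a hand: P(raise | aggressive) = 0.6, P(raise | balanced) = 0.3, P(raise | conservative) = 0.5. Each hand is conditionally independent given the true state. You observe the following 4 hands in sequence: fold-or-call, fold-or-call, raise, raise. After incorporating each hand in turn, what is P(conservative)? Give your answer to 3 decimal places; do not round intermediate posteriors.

Apply Bayes' rule sequentially, carrying P(conservative) forward.
After 'fold-or-call': normaliser = 0.4·0.6000 + 0.7·0.2000 + 0.5·0.2000; P(aggressive) ≈ 0.5000, P(balanced) ≈ 0.2917, P(conservative) ≈ 0.2083
After 'fold-or-call': normaliser = 0.4·0.5000 + 0.7·0.2917 + 0.5·0.2083; P(aggressive) ≈ 0.3934, P(balanced) ≈ 0.4016, P(conservative) ≈ 0.2049
After 'raise': normaliser = 0.6·0.3934 + 0.3·0.4016 + 0.5·0.2049; P(aggressive) ≈ 0.5143, P(balanced) ≈ 0.2625, P(conservative) ≈ 0.2232
After 'raise': normaliser = 0.6·0.5143 + 0.3·0.2625 + 0.5·0.2232; P(aggressive) ≈ 0.6185, P(balanced) ≈ 0.1578, P(conservative) ≈ 0.2237

0.224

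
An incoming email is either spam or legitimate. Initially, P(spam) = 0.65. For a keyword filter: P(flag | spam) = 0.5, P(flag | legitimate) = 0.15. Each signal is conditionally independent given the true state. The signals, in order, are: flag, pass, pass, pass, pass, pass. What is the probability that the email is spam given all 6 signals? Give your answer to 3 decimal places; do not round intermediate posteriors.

0.304

After 'flag': P(spam) = 0.5·0.6500 / (0.5·0.6500 + 0.15·0.3500) ≈ 0.8609
After 'pass': P(spam) = 0.5·0.8609 / (0.5·0.8609 + 0.85·0.1391) ≈ 0.7846
After 'pass': P(spam) = 0.5·0.7846 / (0.5·0.7846 + 0.85·0.2154) ≈ 0.6817
After 'pass': P(spam) = 0.5·0.6817 / (0.5·0.6817 + 0.85·0.3183) ≈ 0.5575
After 'pass': P(spam) = 0.5·0.5575 / (0.5·0.5575 + 0.85·0.4425) ≈ 0.4257
After 'pass': P(spam) = 0.5·0.4257 / (0.5·0.4257 + 0.85·0.5743) ≈ 0.3036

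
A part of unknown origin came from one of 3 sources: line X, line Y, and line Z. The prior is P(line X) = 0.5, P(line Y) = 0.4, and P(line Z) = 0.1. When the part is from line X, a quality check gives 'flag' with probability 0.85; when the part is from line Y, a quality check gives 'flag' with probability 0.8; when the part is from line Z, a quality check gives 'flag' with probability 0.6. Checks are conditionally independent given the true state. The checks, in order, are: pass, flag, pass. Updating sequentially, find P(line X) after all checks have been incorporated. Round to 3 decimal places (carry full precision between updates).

After 'pass': normaliser = 0.15·0.5000 + 0.2·0.4000 + 0.4·0.1000; P(line X) ≈ 0.3846, P(line Y) ≈ 0.4103, P(line Z) ≈ 0.2051
After 'flag': normaliser = 0.85·0.3846 + 0.8·0.4103 + 0.6·0.2051; P(line X) ≈ 0.4201, P(line Y) ≈ 0.4217, P(line Z) ≈ 0.1582
After 'pass': normaliser = 0.15·0.4201 + 0.2·0.4217 + 0.4·0.1582; P(line X) ≈ 0.2992, P(line Y) ≈ 0.4005, P(line Z) ≈ 0.3004

0.299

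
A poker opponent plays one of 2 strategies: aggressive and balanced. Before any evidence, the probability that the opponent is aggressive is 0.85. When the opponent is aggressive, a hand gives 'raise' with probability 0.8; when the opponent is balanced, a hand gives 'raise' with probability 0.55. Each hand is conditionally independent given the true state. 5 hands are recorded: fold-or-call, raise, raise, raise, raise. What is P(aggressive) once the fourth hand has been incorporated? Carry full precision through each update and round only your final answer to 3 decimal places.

0.886

After 'fold-or-call': P(aggressive) = 0.2·0.8500 / (0.2·0.8500 + 0.45·0.1500) ≈ 0.7158
After 'raise': P(aggressive) = 0.8·0.7158 / (0.8·0.7158 + 0.55·0.2842) ≈ 0.7856
After 'raise': P(aggressive) = 0.8·0.7856 / (0.8·0.7856 + 0.55·0.2144) ≈ 0.8420
After 'raise': P(aggressive) = 0.8·0.8420 / (0.8·0.8420 + 0.55·0.1580) ≈ 0.8857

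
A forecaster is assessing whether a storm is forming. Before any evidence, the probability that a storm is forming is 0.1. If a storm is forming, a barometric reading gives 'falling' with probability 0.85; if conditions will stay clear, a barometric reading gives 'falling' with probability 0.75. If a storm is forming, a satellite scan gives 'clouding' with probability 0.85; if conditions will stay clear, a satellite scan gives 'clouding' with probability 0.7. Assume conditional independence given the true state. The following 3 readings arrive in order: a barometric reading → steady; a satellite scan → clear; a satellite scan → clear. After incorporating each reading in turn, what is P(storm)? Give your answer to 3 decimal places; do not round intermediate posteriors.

0.016

After a barometric reading='steady': P(storm) = 0.15·0.1000 / (0.15·0.1000 + 0.25·0.9000) ≈ 0.0625
After a satellite scan='clear': P(storm) = 0.15·0.0625 / (0.15·0.0625 + 0.3·0.9375) ≈ 0.0323
After a satellite scan='clear': P(storm) = 0.15·0.0323 / (0.15·0.0323 + 0.3·0.9677) ≈ 0.0164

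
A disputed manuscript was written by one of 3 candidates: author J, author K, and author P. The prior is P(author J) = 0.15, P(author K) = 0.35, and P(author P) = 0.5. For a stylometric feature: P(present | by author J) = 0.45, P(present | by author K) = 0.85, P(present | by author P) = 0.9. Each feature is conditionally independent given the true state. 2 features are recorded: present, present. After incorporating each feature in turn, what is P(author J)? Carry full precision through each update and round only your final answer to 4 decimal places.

After 'present': normaliser = 0.45·0.1500 + 0.85·0.3500 + 0.9·0.5000; P(author J) ≈ 0.0828, P(author K) ≈ 0.3650, P(author P) ≈ 0.5521
After 'present': normaliser = 0.45·0.0828 + 0.85·0.3650 + 0.9·0.5521; P(author J) ≈ 0.0441, P(author K) ≈ 0.3674, P(author P) ≈ 0.5884

0.0441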